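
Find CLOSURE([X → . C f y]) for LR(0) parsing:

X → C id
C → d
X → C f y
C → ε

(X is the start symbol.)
{ [C → . d], [C → .], [X → . C f y] }

To compute CLOSURE, for each item [A → α.Bβ] where B is a non-terminal, add [B → .γ] for all productions B → γ; repeat for the newly added items until nothing changes.

Start with: [X → . C f y]
  [X → . C f y] has the dot before C: add [C → . d], [C → .]
No further items can be added.

CLOSURE = { [C → . d], [C → .], [X → . C f y] }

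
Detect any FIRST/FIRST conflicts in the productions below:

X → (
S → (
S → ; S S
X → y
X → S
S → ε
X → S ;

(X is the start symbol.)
Yes. X → '(' / X → S on { '(' }; X → '(' / X → S ';' on { '(' }; X → S / X → S ';' on { '(', ';' }

FIRST sets of the non-terminals at (or reachable through a nullable prefix from) the front of some alternative:
  FIRST(S) = { '(', ';', ε }

Productions for X:
  X → (: FIRST = { '(' }
  X → y: FIRST = { 'y' }
  X → S: FIRST = { '(', ';', ε }
  X → S ;: FIRST = { '(', ';' }
Productions for S:
  S → (: FIRST = { '(' }
  S → ; S S: FIRST = { ';' }
  S → ε: FIRST = { ε }

Conflict for X: X → ( and X → S
  Overlap: { '(' }
Conflict for X: X → ( and X → S ;
  Overlap: { '(' }
Conflict for X: X → S and X → S ;
  Overlap: { '(', ';' }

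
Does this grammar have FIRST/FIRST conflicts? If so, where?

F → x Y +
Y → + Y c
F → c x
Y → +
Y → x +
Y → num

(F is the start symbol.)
A FIRST/FIRST conflict occurs when two productions N → α and N → β for the same non-terminal have FIRST(α) ∩ FIRST(β) ≠ ∅ (with ε ∈ FIRST of a nullable right-hand side, so two nullable alternatives also conflict).

Productions for F:
  F → x Y +: FIRST = { 'x' }
  F → c x: FIRST = { 'c' }
Productions for Y:
  Y → + Y c: FIRST = { '+' }
  Y → +: FIRST = { '+' }
  Y → x +: FIRST = { 'x' }
  Y → num: FIRST = { 'num' }

Conflict for Y: Y → + Y c and Y → +
  Overlap: { '+' }

Answer: Yes. Y → '+' Y c / Y → '+' on { '+' }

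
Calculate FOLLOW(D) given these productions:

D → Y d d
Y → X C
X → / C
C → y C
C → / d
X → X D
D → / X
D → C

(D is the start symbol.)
{ $, '/', 'y' }

To compute FOLLOW(D), find every occurrence of D on a right-hand side N → α D β: add FIRST(β) \ {ε}, and if β is empty or nullable also add FOLLOW(N). Iterate to a fixed point.

D is the start symbol, so $ ∈ FOLLOW(D).
In X → X D: D is at the end, add FOLLOW(X)

The FOLLOW sets referred to above (computed the same way, to a fixed point):
  FOLLOW(X) = { $, '/', 'y' }

Taking the union: FOLLOW(D) = { $, '/', 'y' }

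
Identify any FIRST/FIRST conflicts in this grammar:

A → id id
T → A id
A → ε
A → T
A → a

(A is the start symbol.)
FIRST sets of the non-terminals at (or reachable through a nullable prefix from) the front of some alternative:
  FIRST(T) = { 'a', 'id' }

Productions for A:
  A → id id: FIRST = { 'id' }
  A → ε: FIRST = { ε }
  A → T: FIRST = { 'a', 'id' }
  A → a: FIRST = { 'a' }
T has only one production, so no FIRST/FIRST conflict is possible there.

Conflict for A: A → id id and A → T
  Overlap: { 'id' }
Conflict for A: A → T and A → a
  Overlap: { 'a' }

Answer: Yes. A → id id / A → T on { 'id' }; A → T / A → a on { 'a' }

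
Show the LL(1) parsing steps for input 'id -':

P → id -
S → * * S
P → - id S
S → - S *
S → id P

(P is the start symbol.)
Stack is shown with the top on the left.

Stack   Input   Action
----------------------
P $     id - $  output P → id -
id - $  id - $  match 'id'
- $     - $     match '-'
$       $       accept

The string is accepted.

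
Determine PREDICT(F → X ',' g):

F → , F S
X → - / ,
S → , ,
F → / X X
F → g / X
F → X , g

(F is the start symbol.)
{ '-' }

PREDICT(F → X ',' g) = (FIRST(RHS) \ {ε}) ∪ (FOLLOW(F) if ε ∈ FIRST(RHS), i.e. RHS ⇒* ε)
FIRST(X) = { '-' }
FIRST(X ',' g) = { '-' }
ε ∉ FIRST(X ',' g), so FOLLOW(F) is not added.
PREDICT(F → X ',' g) = { '-' }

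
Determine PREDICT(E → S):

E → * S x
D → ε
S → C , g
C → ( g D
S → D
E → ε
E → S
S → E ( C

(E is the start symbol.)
{ $, '(', '*' }

PREDICT(E → S) = (FIRST(RHS) \ {ε}) ∪ (FOLLOW(E) if ε ∈ FIRST(RHS), i.e. RHS ⇒* ε)
FIRST(S) = { '(', '*', ε }
FIRST(S) = { '(', '*', ε }
ε ∈ FIRST(S) (the right-hand side is nullable), so add FOLLOW(E) = { $, '(' }
PREDICT(E → S) = { $, '(', '*' }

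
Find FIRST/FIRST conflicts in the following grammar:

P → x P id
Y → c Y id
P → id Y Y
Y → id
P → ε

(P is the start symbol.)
A FIRST/FIRST conflict occurs when two productions N → α and N → β for the same non-terminal have FIRST(α) ∩ FIRST(β) ≠ ∅ (with ε ∈ FIRST of a nullable right-hand side, so two nullable alternatives also conflict).

Productions for P:
  P → x P id: FIRST = { 'x' }
  P → id Y Y: FIRST = { 'id' }
  P → ε: FIRST = { ε }
Productions for Y:
  Y → c Y id: FIRST = { 'c' }
  Y → id: FIRST = { 'id' }

All alternatives of each non-terminal have pairwise disjoint FIRST sets.

Answer: No FIRST/FIRST conflicts.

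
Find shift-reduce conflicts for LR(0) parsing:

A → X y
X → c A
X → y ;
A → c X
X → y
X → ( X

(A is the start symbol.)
Yes — I5: [X → y .] vs [X → y . ;]; I8: [A → c X .] vs [A → X . y]

Augment with A' → A and build the canonical LR(0) collection (I0 = CLOSURE({[A' → . A]}), then GOTO on every symbol after a dot until no new states appear). It has 12 states:
  I0: { [A → . X y], [A → . c X], [A' → . A], [X → . ( X], [X → . c A], [X → . y ;], [X → . y] }  — shift
  I1: { [X → ( . X], [X → . ( X], [X → . c A], [X → . y ;], [X → . y] }  — shift
  I2: { [A' → A .] }  — accept
  I3: { [A → X . y] }  — shift
  I4: { [A → . X y], [A → . c X], [A → c . X], [X → . ( X], [X → . c A], [X → . y ;], [X → . y], [X → c . A] }  — shift
  I5: { [X → y . ;], [X → y .] }  — shift, reduce
  I6: { [X → y ; .] }  — reduce
  I7: { [X → c A .] }  — reduce
  I8: { [A → X . y], [A → c X .] }  — shift, reduce
  I9: { [A → X y .] }  — reduce
  I10: { [X → ( X .] }  — reduce
  I11: { [A → . X y], [A → . c X], [X → . ( X], [X → . c A], [X → . y ;], [X → . y], [X → c . A] }  — shift

I5 contains reduce item [X → y .] and shift item [X → y . ;] — shift-reduce conflict.
I8 contains reduce item [A → c X .] and shift item [A → X . y] — shift-reduce conflict.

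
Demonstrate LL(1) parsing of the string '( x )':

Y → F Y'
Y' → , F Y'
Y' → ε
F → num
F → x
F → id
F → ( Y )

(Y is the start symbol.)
LL(1) parsing maintains a stack (initially the start symbol over $) and the input. At each step: if the stack top is a terminal, match it against the current input token; if it is a non-terminal N, replace it with the RHS of M[N, lookahead] (the unique production whose predict set contains the lookahead).

Stack is shown with the top on the left.

Stack        Input    Action
----------------------------
Y $          ( x ) $  output Y → F Y'
F Y' $       ( x ) $  output F → ( Y )
( Y ) Y' $   ( x ) $  match '('
Y ) Y' $     x ) $    output Y → F Y'
F Y' ) Y' $  x ) $    output F → x
x Y' ) Y' $  x ) $    match 'x'
Y' ) Y' $    ) $      output Y' → ε
) Y' $       ) $      match ')'
Y' $         $        output Y' → ε
$            $        accept

The string is accepted.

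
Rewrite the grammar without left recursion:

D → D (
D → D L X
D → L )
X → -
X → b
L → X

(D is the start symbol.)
D is directly left-recursive. The standard transformation for
  A → A α₁ | ... | A α_m | β₁ | ... | β_n
is
  A  → β₁ A' | ... | β_n A'
  A' → α₁ A' | ... | α_m A' | ε

D → L ) becomes D → L ) D'
D → D ( becomes D' → ( D'
D → D L X becomes D' → L X D'
Add D' → ε

Productions for other non-terminals are unchanged:
  X → -
  X → b
  L → X

Resulting grammar:
D → L ) D'
D' → ( D'
D' → L X D'
D' → ε
X → -
X → b
L → X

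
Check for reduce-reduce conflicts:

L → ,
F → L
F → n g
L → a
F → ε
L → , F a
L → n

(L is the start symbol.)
Yes — I1: [F → .] vs [L → , .]

A reduce-reduce conflict occurs when an LR(0) state has two complete items [A → α .] and [B → β .] — both call for a reduction, and with no lookahead the parser cannot choose between them.

Augment with L' → L and build the canonical LR(0) collection (I0 = CLOSURE({[L' → . L]}), then GOTO on every symbol after a dot until no new states appear). It has 10 states:
  I0: { [L → . , F a], [L → . ,], [L → . a], [L → . n], [L' → . L] }  — shift
  I1: { [F → . L], [F → . n g], [F → .], [L → , . F a], [L → , .], [L → . , F a], [L → . ,], [L → . a], [L → . n] }  — shift, 2 reduces
  I2: { [L' → L .] }  — accept
  I3: { [L → a .] }  — reduce
  I4: { [L → n .] }  — reduce
  I5: { [L → , F . a] }  — shift
  I6: { [F → L .] }  — reduce
  I7: { [F → n . g], [L → n .] }  — shift, reduce
  I8: { [F → n g .] }  — reduce
  I9: { [L → , F a .] }  — reduce

I1 contains complete items [F → .], [L → , .] — reduce-reduce conflict.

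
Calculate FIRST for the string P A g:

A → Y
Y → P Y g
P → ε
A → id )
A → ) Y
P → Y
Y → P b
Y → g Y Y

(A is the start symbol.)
FIRST sets of the non-terminals involved (from the grammar, by fixed-point iteration):
  FIRST(P) = { 'b', 'g', ε }
  FIRST(A) = { ')', 'b', 'g', 'id' }

To compute FIRST(P A g), process the symbols left to right:
Symbol P is a non-terminal. Add FIRST(P) \ {ε} = { 'b', 'g' }
P is nullable (ε ∈ FIRST(P)), continue to the next symbol.
Symbol A is a non-terminal. Add FIRST(A) \ {ε} = { ')', 'b', 'g', 'id' }
A is not nullable (ε ∉ FIRST(A)), so stop here.
FIRST(P A g) = { ')', 'b', 'g', 'id' }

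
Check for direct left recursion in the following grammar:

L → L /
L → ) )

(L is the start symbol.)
Direct left recursion occurs when N → N α for some non-terminal N (the right-hand side begins with the left-hand side itself).

L → L /: LEFT RECURSIVE (starts with L)
L → ) ): starts with ')'

The grammar has direct left recursion on: L.

Answer: Yes, L is left-recursive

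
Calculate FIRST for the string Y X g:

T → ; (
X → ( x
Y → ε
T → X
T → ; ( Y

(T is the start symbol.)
{ '(' }

FIRST sets of the non-terminals involved (from the grammar, by fixed-point iteration):
  FIRST(Y) = { ε }
  FIRST(X) = { '(' }

To compute FIRST(Y X g), process the symbols left to right:
Symbol Y is a non-terminal. Add FIRST(Y) \ {ε} = { }
Y is nullable (ε ∈ FIRST(Y)), continue to the next symbol.
Symbol X is a non-terminal. Add FIRST(X) \ {ε} = { '(' }
X is not nullable (ε ∉ FIRST(X)), so stop here.
FIRST(Y X g) = { '(' }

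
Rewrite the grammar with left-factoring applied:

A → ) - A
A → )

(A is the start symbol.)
Left-factoring transforms A → αβ₁ | αβ₂ into A → αA' and A' → β₁ | β₂
(α is the longest common prefix among the alternatives). Repeat until
no nonterminal has two alternatives with a common prefix.

Round 1: A has alternatives sharing prefix ')'. Introduce A': A → ) A'
  Add: A' → - A
  Add: A' → ε

No remaining common prefixes — done.

Resulting grammar:
A → ) A'
A' → - A
A' → ε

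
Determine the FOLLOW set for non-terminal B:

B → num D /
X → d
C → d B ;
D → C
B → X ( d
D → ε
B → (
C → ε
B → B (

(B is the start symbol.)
{ $, '(', ';' }

To compute FOLLOW(B), find every occurrence of B on a right-hand side N → α B β: add FIRST(β) \ {ε}, and if β is empty or nullable also add FOLLOW(N). Iterate to a fixed point.

B is the start symbol, so $ ∈ FOLLOW(B).
In C → d B ;: B is followed by ';', add FIRST(';') \ {ε} = { ';' }
In B → B (: B is followed by '(', add FIRST('(') \ {ε} = { '(' }

Taking the union: FOLLOW(B) = { $, '(', ';' }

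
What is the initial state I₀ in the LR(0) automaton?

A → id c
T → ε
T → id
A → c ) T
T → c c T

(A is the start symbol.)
First, augment the grammar with A' → A
I₀ = CLOSURE({ [A' → . A] }):
  [A' → . A] has the dot before A: add [A → . id c], [A → . c ) T]
No further items can be added.

I₀ = { [A → . c ) T], [A → . id c], [A' → . A] }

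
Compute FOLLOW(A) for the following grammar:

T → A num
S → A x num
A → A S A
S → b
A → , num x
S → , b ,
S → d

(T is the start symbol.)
{ ',', 'b', 'd', 'num', 'x' }

To compute FOLLOW(A), find every occurrence of A on a right-hand side N → α A β: add FIRST(β) \ {ε}, and if β is empty or nullable also add FOLLOW(N). Iterate to a fixed point.

In T → A num: A is followed by num, add FIRST(num) \ {ε} = { 'num' }
In S → A x num: A is followed by x num, add FIRST(x num) \ {ε} = { 'x' }
In A → A S A: A is followed by S A, add FIRST(S A) \ {ε} = { ',', 'b', 'd' }
In A → A S A: A is at the end; this adds FOLLOW(A) to itself — nothing new

Taking the union: FOLLOW(A) = { ',', 'b', 'd', 'num', 'x' }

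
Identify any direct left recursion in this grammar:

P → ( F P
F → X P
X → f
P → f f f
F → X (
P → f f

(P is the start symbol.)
P → ( F P: starts with '('
F → X P: starts with X
X → f: starts with f
P → f f f: starts with f
F → X (: starts with X
P → f f: starts with f

No direct left recursion found.

Answer: No direct left recursion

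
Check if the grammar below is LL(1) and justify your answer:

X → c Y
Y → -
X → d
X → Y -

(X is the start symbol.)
A grammar is LL(1) if for each non-terminal N with multiple productions, the predict sets of those productions are pairwise disjoint, where PREDICT(N → α) = (FIRST(α) \ {ε}) ∪ (FOLLOW(N) if α ⇒* ε).

Relevant sets:
  FIRST(Y) = { '-' }

For X:
  PREDICT(X → c Y) = { 'c' }
  PREDICT(X → d) = { 'd' }
  PREDICT(X → Y '-') = { '-' }
Y has a single production, so nothing to check there.

All predict sets are disjoint. The grammar IS LL(1).

Answer: Yes, the grammar is LL(1).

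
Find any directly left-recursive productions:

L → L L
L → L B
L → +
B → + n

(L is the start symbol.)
L → L L: LEFT RECURSIVE (starts with L)
L → L B: LEFT RECURSIVE (starts with L)
L → +: starts with '+'
B → + n: starts with '+'

The grammar has direct left recursion on: L.

Answer: Yes, L is left-recursive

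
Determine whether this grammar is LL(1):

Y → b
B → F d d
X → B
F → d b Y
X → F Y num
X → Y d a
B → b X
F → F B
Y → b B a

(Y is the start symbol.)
No. Predict set conflict for Y: { 'b' }

A grammar is LL(1) if for each non-terminal N with multiple productions, the predict sets of those productions are pairwise disjoint, where PREDICT(N → α) = (FIRST(α) \ {ε}) ∪ (FOLLOW(N) if α ⇒* ε).

Relevant sets:
  FIRST(F) = { 'd' }
  FIRST(B) = { 'b', 'd' }
  FIRST(Y) = { 'b' }

For Y:
  PREDICT(Y → b) = { 'b' }
  PREDICT(Y → b B a) = { 'b' }
For B:
  PREDICT(B → F d d) = { 'd' }
  PREDICT(B → b X) = { 'b' }
For X:
  PREDICT(X → B) = { 'b', 'd' }
  PREDICT(X → F Y num) = { 'd' }
  PREDICT(X → Y d a) = { 'b' }
For F:
  PREDICT(F → d b Y) = { 'd' }
  PREDICT(F → F B) = { 'd' }

Conflict found: Predict set conflict for Y: { 'b' }
The grammar is NOT LL(1).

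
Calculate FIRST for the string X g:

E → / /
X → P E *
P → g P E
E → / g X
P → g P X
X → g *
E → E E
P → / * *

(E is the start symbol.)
FIRST sets of the non-terminals involved (from the grammar, by fixed-point iteration):
  FIRST(X) = { '/', 'g' }

To compute FIRST(X g), process the symbols left to right:
Symbol X is a non-terminal. Add FIRST(X) \ {ε} = { '/', 'g' }
X is not nullable (ε ∉ FIRST(X)), so stop here.
FIRST(X g) = { '/', 'g' }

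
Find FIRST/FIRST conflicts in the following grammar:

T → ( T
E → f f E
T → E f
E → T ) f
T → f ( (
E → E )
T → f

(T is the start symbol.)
Yes. T → '(' T / T → E f on { '(' }; T → E f / T → f '(' '(' on { 'f' }; T → E f / T → f on { 'f' }; T → f '(' '(' / T → f on { 'f' }; E → f f E / E → T ')' f on { 'f' }; E → f f E / E → E ')' on { 'f' }; E → T ')' f / E → E ')' on { '(', 'f' }

A FIRST/FIRST conflict occurs when two productions N → α and N → β for the same non-terminal have FIRST(α) ∩ FIRST(β) ≠ ∅ (with ε ∈ FIRST of a nullable right-hand side, so two nullable alternatives also conflict).

FIRST sets of the non-terminals at (or reachable through a nullable prefix from) the front of some alternative:
  FIRST(E) = { '(', 'f' }
  FIRST(T) = { '(', 'f' }

Productions for T:
  T → ( T: FIRST = { '(' }
  T → E f: FIRST = { '(', 'f' }
  T → f ( (: FIRST = { 'f' }
  T → f: FIRST = { 'f' }
Productions for E:
  E → f f E: FIRST = { 'f' }
  E → T ) f: FIRST = { '(', 'f' }
  E → E ): FIRST = { '(', 'f' }

Conflict for T: T → ( T and T → E f
  Overlap: { '(' }
Conflict for T: T → E f and T → f ( (
  Overlap: { 'f' }
Conflict for T: T → E f and T → f
  Overlap: { 'f' }
Conflict for T: T → f ( ( and T → f
  Overlap: { 'f' }
Conflict for E: E → f f E and E → T ) f
  Overlap: { 'f' }
Conflict for E: E → f f E and E → E )
  Overlap: { 'f' }
Conflict for E: E → T ) f and E → E )
  Overlap: { '(', 'f' }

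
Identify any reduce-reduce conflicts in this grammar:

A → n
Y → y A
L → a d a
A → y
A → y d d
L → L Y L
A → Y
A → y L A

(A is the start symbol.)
A reduce-reduce conflict occurs when an LR(0) state has two complete items [A → α .] and [B → β .] — both call for a reduction, and with no lookahead the parser cannot choose between them.

Augment with A' → A and build the canonical LR(0) collection (I0 = CLOSURE({[A' → . A]}), then GOTO on every symbol after a dot until no new states appear). It has 17 states:
  I0: { [A → . Y], [A → . n], [A → . y L A], [A → . y d d], [A → . y], [A' → . A], [Y → . y A] }  — shift
  I1: { [A' → A .] }  — accept
  I2: { [A → Y .] }  — reduce
  I3: { [A → n .] }  — reduce
  I4: { [A → . Y], [A → . n], [A → . y L A], [A → . y d d], [A → . y], [A → y . L A], [A → y . d d], [A → y .], [L → . L Y L], [L → . a d a], [Y → . y A], [Y → y . A] }  — shift, reduce
  I5: { [Y → y A .] }  — reduce
  I6: { [A → . Y], [A → . n], [A → . y L A], [A → . y d d], [A → . y], [A → y L . A], [L → L . Y L], [Y → . y A] }  — shift
  I7: { [L → a . d a] }  — shift
  I8: { [A → y d . d] }  — shift
  I9: { [A → y d d .] }  — reduce
  I10: { [L → a d . a] }  — shift
  I11: { [L → a d a .] }  — reduce
  I12: { [A → y L A .] }  — reduce
  I13: { [A → Y .], [L → . L Y L], [L → . a d a], [L → L Y . L] }  — shift, reduce
  I14: { [L → L . Y L], [L → L Y L .], [Y → . y A] }  — shift, reduce
  I15: { [L → . L Y L], [L → . a d a], [L → L Y . L] }  — shift
  I16: { [A → . Y], [A → . n], [A → . y L A], [A → . y d d], [A → . y], [Y → . y A], [Y → y . A] }  — shift

No state contains more than one complete item.

Answer: No reduce-reduce conflicts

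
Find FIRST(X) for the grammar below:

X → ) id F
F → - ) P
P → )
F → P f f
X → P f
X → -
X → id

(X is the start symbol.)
{ ')', '-', 'id' }

To compute FIRST(X), examine every production with X on the left-hand side, reading each right-hand side left to right until a non-nullable symbol is reached.

FIRST sets of the other non-terminals involved (by the same procedure, iterated to a fixed point):
  FIRST(P) = { ')' }

From X → ) id F:
  - ')' is a terminal: add ')' and stop
From X → P f:
  - P is a non-terminal: add FIRST(P) \ {ε} = { ')' }
    P is not nullable, so stop
From X → -:
  - '-' is a terminal: add '-' and stop
From X → id:
  - id is a terminal: add 'id' and stop

Collecting: FIRST(X) = { ')', '-', 'id' }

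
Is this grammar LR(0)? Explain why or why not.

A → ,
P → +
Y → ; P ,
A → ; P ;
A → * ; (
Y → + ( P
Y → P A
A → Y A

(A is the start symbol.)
No. Shift-reduce conflict between [P → + .] and [Y → + . ( P]

A grammar is LR(0) if no state in the canonical LR(0) collection has:
  - both a shift item (dot before a terminal) and a complete item (shift-reduce conflict), or
  - two or more complete items (reduce-reduce conflict; the accept item [A' → A .] counts as a complete item here).

Augment with A' → A and build the canonical LR(0) collection (I0 = CLOSURE({[A' → . A]}), then GOTO on every symbol after a dot until no new states appear). It has 18 states:
  I0: { [A → . * ; (], [A → . ,], [A → . ; P ;], [A → . Y A], [A' → . A], [P → . +], [Y → . + ( P], [Y → . ; P ,], [Y → . P A] }  — shift
  I1: { [A → * . ; (] }  — shift
  I2: { [P → + .], [Y → + . ( P] }  — shift, reduce
  I3: { [A → , .] }  — reduce
  I4: { [A → ; . P ;], [P → . +], [Y → ; . P ,] }  — shift
  I5: { [A' → A .] }  — accept
  I6: { [A → . * ; (], [A → . ,], [A → . ; P ;], [A → . Y A], [P → . +], [Y → . + ( P], [Y → . ; P ,], [Y → . P A], [Y → P . A] }  — shift
  I7: { [A → . * ; (], [A → . ,], [A → . ; P ;], [A → . Y A], [A → Y . A], [P → . +], [Y → . + ( P], [Y → . ; P ,], [Y → . P A] }  — shift
  I8: { [A → Y A .] }  — reduce
  I9: { [Y → P A .] }  — reduce
  I10: { [P → + .] }  — reduce
  I11: { [A → ; P . ;], [Y → ; P . ,] }  — shift
  I12: { [Y → ; P , .] }  — reduce
  I13: { [A → ; P ; .] }  — reduce
  I14: { [P → . +], [Y → + ( . P] }  — shift
  I15: { [Y → + ( P .] }  — reduce
  I16: { [A → * ; . (] }  — shift
  I17: { [A → * ; ( .] }  — reduce

Conflict in state I2:
  Shift-reduce conflict between [P → + .] and [Y → + . ( P]
So the grammar is NOT LR(0).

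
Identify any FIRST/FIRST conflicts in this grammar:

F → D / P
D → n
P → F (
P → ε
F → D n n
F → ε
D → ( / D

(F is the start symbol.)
FIRST sets of the non-terminals at (or reachable through a nullable prefix from) the front of some alternative:
  FIRST(D) = { '(', 'n' }
  FIRST(F) = { '(', 'n', ε }

Productions for F:
  F → D / P: FIRST = { '(', 'n' }
  F → D n n: FIRST = { '(', 'n' }
  F → ε: FIRST = { ε }
Productions for D:
  D → n: FIRST = { 'n' }
  D → ( / D: FIRST = { '(' }
Productions for P:
  P → F (: FIRST = { '(', 'n' }
  P → ε: FIRST = { ε }

Conflict for F: F → D / P and F → D n n
  Overlap: { '(', 'n' }

Answer: Yes. F → D '/' P / F → D n n on { '(', 'n' }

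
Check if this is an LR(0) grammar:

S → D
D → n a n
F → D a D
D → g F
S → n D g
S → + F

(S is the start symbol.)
A grammar is LR(0) if no state in the canonical LR(0) collection has:
  - both a shift item (dot before a terminal) and a complete item (shift-reduce conflict), or
  - two or more complete items (reduce-reduce conflict; the accept item [S' → S .] counts as a complete item here).

Augment with S' → S and build the canonical LR(0) collection (I0 = CLOSURE({[S' → . S]}), then GOTO on every symbol after a dot until no new states appear). It has 16 states:
  I0: { [D → . g F], [D → . n a n], [S → . + F], [S → . D], [S → . n D g], [S' → . S] }  — shift
  I1: { [D → . g F], [D → . n a n], [F → . D a D], [S → + . F] }  — shift
  I2: { [S → D .] }  — reduce
  I3: { [S' → S .] }  — accept
  I4: { [D → . g F], [D → . n a n], [D → g . F], [F → . D a D] }  — shift
  I5: { [D → . g F], [D → . n a n], [D → n . a n], [S → n . D g] }  — shift
  I6: { [S → n D . g] }  — shift
  I7: { [D → n a . n] }  — shift
  I8: { [D → n . a n] }  — shift
  I9: { [D → n a n .] }  — reduce
  I10: { [S → n D g .] }  — reduce
  I11: { [F → D . a D] }  — shift
  I12: { [D → g F .] }  — reduce
  I13: { [D → . g F], [D → . n a n], [F → D a . D] }  — shift
  I14: { [F → D a D .] }  — reduce
  I15: { [S → + F .] }  — reduce

Every state is either a pure shift/goto state or contains exactly one complete item and nothing to shift — no conflicts. The grammar is LR(0).

Answer: Yes, the grammar is LR(0)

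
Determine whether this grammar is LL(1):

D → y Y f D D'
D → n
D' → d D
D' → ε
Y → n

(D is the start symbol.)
A grammar is LL(1) if for each non-terminal N with multiple productions, the predict sets of those productions are pairwise disjoint, where PREDICT(N → α) = (FIRST(α) \ {ε}) ∪ (FOLLOW(N) if α ⇒* ε).

Relevant sets:
  FOLLOW(D') = { $, 'd' }

For D:
  PREDICT(D → y Y f D D') = { 'y' }
  PREDICT(D → n) = { 'n' }
For D':
  PREDICT(D' → d D) = { 'd' }
  PREDICT(D' → ε) = { $, 'd' }
Y has a single production, so nothing to check there.

Conflict found: Predict set conflict for D': { 'd' }
The grammar is NOT LL(1).

Answer: No. Predict set conflict for D': { 'd' }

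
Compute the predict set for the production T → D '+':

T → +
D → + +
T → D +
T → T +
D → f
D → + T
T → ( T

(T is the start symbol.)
PREDICT(T → D '+') = (FIRST(RHS) \ {ε}) ∪ (FOLLOW(T) if ε ∈ FIRST(RHS), i.e. RHS ⇒* ε)
FIRST(D) = { '+', 'f' }
FIRST(D '+') = { '+', 'f' }
ε ∉ FIRST(D '+'), so FOLLOW(T) is not added.
PREDICT(T → D '+') = { '+', 'f' }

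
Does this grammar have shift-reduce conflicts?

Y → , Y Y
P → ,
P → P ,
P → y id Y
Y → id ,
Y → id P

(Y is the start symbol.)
Yes — I5: [Y → id P .] vs [P → P . ,]

A shift-reduce conflict occurs when an LR(0) state has both:
  - a complete (reduce) item [A → α .] (dot at the end), and
  - a shift item [B → β . c γ] (dot before a terminal).

Augment with Y' → Y and build the canonical LR(0) collection (I0 = CLOSURE({[Y' → . Y]}), then GOTO on every symbol after a dot until no new states appear). It has 12 states:
  I0: { [Y → . , Y Y], [Y → . id ,], [Y → . id P], [Y' → . Y] }  — shift
  I1: { [Y → , . Y Y], [Y → . , Y Y], [Y → . id ,], [Y → . id P] }  — shift
  I2: { [Y' → Y .] }  — accept
  I3: { [P → . ,], [P → . P ,], [P → . y id Y], [Y → id . ,], [Y → id . P] }  — shift
  I4: { [P → , .], [Y → id , .] }  — 2 reduces
  I5: { [P → P . ,], [Y → id P .] }  — shift, reduce
  I6: { [P → y . id Y] }  — shift
  I7: { [P → y id . Y], [Y → . , Y Y], [Y → . id ,], [Y → . id P] }  — shift
  I8: { [P → y id Y .] }  — reduce
  I9: { [P → P , .] }  — reduce
  I10: { [Y → , Y . Y], [Y → . , Y Y], [Y → . id ,], [Y → . id P] }  — shift
  I11: { [Y → , Y Y .] }  — reduce

I5 contains reduce item [Y → id P .] and shift item [P → P . ,] — shift-reduce conflict.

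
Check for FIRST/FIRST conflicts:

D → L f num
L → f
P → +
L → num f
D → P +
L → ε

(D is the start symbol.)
A FIRST/FIRST conflict occurs when two productions N → α and N → β for the same non-terminal have FIRST(α) ∩ FIRST(β) ≠ ∅ (with ε ∈ FIRST of a nullable right-hand side, so two nullable alternatives also conflict).

FIRST sets of the non-terminals at (or reachable through a nullable prefix from) the front of some alternative:
  FIRST(L) = { 'f', 'num', ε }
  FIRST(P) = { '+' }

Productions for D:
  D → L f num: FIRST = { 'f', 'num' }
  D → P +: FIRST = { '+' }
Productions for L:
  L → f: FIRST = { 'f' }
  L → num f: FIRST = { 'num' }
  L → ε: FIRST = { ε }
P has only one production, so no FIRST/FIRST conflict is possible there.

All alternatives of each non-terminal have pairwise disjoint FIRST sets.

Answer: No FIRST/FIRST conflicts.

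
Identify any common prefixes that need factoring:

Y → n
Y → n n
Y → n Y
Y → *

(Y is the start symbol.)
Left-factoring is needed when two productions for the same non-terminal
share a common prefix on the right-hand side.

Productions for Y:
  Y → n
  Y → n n
  Y → n Y
  Y → *

Found common prefix 'n' in productions for Y

Answer: Yes, Y has productions with common prefix 'n'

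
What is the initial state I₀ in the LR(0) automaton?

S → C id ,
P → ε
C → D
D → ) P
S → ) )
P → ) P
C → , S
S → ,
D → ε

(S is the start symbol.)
{ [C → . , S], [C → . D], [D → . ) P], [D → .], [S → . ) )], [S → . ,], [S → . C id ,], [S' → . S] }

First, augment the grammar with S' → S
I₀ = CLOSURE({ [S' → . S] }):
  [S' → . S] has the dot before S: add [S → . C id ,], [S → . ) )], [S → . ,]
  [S → . C id ,] has the dot before C: add [C → . D], [C → . , S]
  [C → . D] has the dot before D: add [D → . ) P], [D → .]
No further items can be added.

I₀ = { [C → . , S], [C → . D], [D → . ) P], [D → .], [S → . ) )], [S → . ,], [S → . C id ,], [S' → . S] }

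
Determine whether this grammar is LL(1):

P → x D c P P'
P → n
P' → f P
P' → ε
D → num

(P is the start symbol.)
No. Predict set conflict for P': { 'f' }

A grammar is LL(1) if for each non-terminal N with multiple productions, the predict sets of those productions are pairwise disjoint, where PREDICT(N → α) = (FIRST(α) \ {ε}) ∪ (FOLLOW(N) if α ⇒* ε).

Relevant sets:
  FOLLOW(P') = { $, 'f' }

For P:
  PREDICT(P → x D c P P') = { 'x' }
  PREDICT(P → n) = { 'n' }
For P':
  PREDICT(P' → f P) = { 'f' }
  PREDICT(P' → ε) = { $, 'f' }
D has a single production, so nothing to check there.

Conflict found: Predict set conflict for P': { 'f' }
The grammar is NOT LL(1).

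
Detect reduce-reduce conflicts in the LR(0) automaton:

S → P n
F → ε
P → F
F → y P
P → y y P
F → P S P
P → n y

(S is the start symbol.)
Yes — I6: [F → .] vs [F → y P .]; I8: [F → .] vs [F → y P .]; I10: [F → .] vs [F → P S P .]

A reduce-reduce conflict occurs when an LR(0) state has two complete items [A → α .] and [B → β .] — both call for a reduction, and with no lookahead the parser cannot choose between them.

Augment with S' → S and build the canonical LR(0) collection (I0 = CLOSURE({[S' → . S]}), then GOTO on every symbol after a dot until no new states appear). It has 13 states:
  I0: { [F → . P S P], [F → . y P], [F → .], [P → . F], [P → . n y], [P → . y y P], [S → . P n], [S' → . S] }  — shift, reduce
  I1: { [P → F .] }  — reduce
  I2: { [F → . P S P], [F → . y P], [F → .], [F → P . S P], [P → . F], [P → . n y], [P → . y y P], [S → . P n], [S → P . n] }  — shift, reduce
  I3: { [S' → S .] }  — accept
  I4: { [P → n . y] }  — shift
  I5: { [F → . P S P], [F → . y P], [F → .], [F → y . P], [P → . F], [P → . n y], [P → . y y P], [P → y . y P] }  — shift, reduce
  I6: { [F → . P S P], [F → . y P], [F → .], [F → P . S P], [F → y P .], [P → . F], [P → . n y], [P → . y y P], [S → . P n] }  — shift, 2 reduces
  I7: { [F → . P S P], [F → . y P], [F → .], [F → y . P], [P → . F], [P → . n y], [P → . y y P], [P → y . y P], [P → y y . P] }  — shift, reduce
  I8: { [F → . P S P], [F → . y P], [F → .], [F → P . S P], [F → y P .], [P → . F], [P → . n y], [P → . y y P], [P → y y P .], [S → . P n] }  — shift, 3 reduces
  I9: { [F → . P S P], [F → . y P], [F → .], [F → P S . P], [P → . F], [P → . n y], [P → . y y P] }  — shift, reduce
  I10: { [F → . P S P], [F → . y P], [F → .], [F → P . S P], [F → P S P .], [P → . F], [P → . n y], [P → . y y P], [S → . P n] }  — shift, 2 reduces
  I11: { [P → n y .] }  — reduce
  I12: { [P → n . y], [S → P n .] }  — shift, reduce

I6 contains complete items [F → .], [F → y P .] — reduce-reduce conflict.
I8 contains complete items [F → .], [F → y P .], [P → y y P .] — reduce-reduce conflict.
I10 contains complete items [F → .], [F → P S P .] — reduce-reduce conflict.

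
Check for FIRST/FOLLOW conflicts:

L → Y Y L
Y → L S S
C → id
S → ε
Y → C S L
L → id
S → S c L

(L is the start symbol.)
A FIRST/FOLLOW conflict occurs when a non-terminal N has a nullable alternative N → β (β ⇒* ε) and another alternative N → α with FIRST(α) ∩ FOLLOW(N) ≠ ∅: on such a lookahead the parser cannot decide between expanding α and letting N vanish via β.

Nullable non-terminals: S.
FIRST sets used below: FIRST(S) = { 'c', ε }

S: nullable alternative(s) S → ε; FOLLOW(S) = { 'c', 'id' }
  S → ε: FIRST \ {ε} = { } — this is the only nullable alternative, skip
  S → S c L: FIRST \ {ε} = { 'c' } — overlaps FOLLOW(S) on { 'c' }: CONFLICT

C, L, Y have no nullable alternative, so no FIRST/FOLLOW check is needed there.

So the grammar has 1 FIRST/FOLLOW conflict (marked CONFLICT above).

Answer: Yes. S → S c L with FOLLOW(S) on { 'c' }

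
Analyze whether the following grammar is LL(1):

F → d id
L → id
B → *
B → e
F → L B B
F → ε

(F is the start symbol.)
A grammar is LL(1) if for each non-terminal N with multiple productions, the predict sets of those productions are pairwise disjoint, where PREDICT(N → α) = (FIRST(α) \ {ε}) ∪ (FOLLOW(N) if α ⇒* ε).

Relevant sets:
  FIRST(L) = { 'id' }
  FOLLOW(F) = { $ }

For F:
  PREDICT(F → d id) = { 'd' }
  PREDICT(F → L B B) = { 'id' }
  PREDICT(F → ε) = { $ }
For B:
  PREDICT(B → '*') = { '*' }
  PREDICT(B → e) = { 'e' }
L has a single production, so nothing to check there.

All predict sets are disjoint. The grammar IS LL(1).

Answer: Yes, the grammar is LL(1).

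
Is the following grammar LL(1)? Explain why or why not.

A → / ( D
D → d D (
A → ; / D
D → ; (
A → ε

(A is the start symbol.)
Yes, the grammar is LL(1).

A grammar is LL(1) if for each non-terminal N with multiple productions, the predict sets of those productions are pairwise disjoint, where PREDICT(N → α) = (FIRST(α) \ {ε}) ∪ (FOLLOW(N) if α ⇒* ε).

Relevant sets:
  FOLLOW(A) = { $ }

For A:
  PREDICT(A → '/' '(' D) = { '/' }
  PREDICT(A → ';' '/' D) = { ';' }
  PREDICT(A → ε) = { $ }
For D:
  PREDICT(D → d D '(') = { 'd' }
  PREDICT(D → ';' '(') = { ';' }

All predict sets are disjoint. The grammar IS LL(1).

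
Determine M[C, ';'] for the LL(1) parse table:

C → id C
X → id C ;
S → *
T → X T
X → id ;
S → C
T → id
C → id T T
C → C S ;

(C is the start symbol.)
To find M[C, ';'], we find productions for C where ';' is in the predict set (PREDICT(N → α) = (FIRST(α) \ {ε}) ∪ (FOLLOW(N) if α ⇒* ε)).

Relevant sets:
  FIRST(C) = { 'id' }

C → id C: PREDICT = { 'id' }
C → id T T: PREDICT = { 'id' }
C → C S ;: PREDICT = { 'id' }

M[C, ';'] is empty (no production applies)

Answer: Empty (error entry)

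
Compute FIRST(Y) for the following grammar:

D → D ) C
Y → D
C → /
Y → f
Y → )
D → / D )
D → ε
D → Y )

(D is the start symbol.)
FIRST sets of the other non-terminals involved (by the same procedure, iterated to a fixed point):
  FIRST(D) = { ')', '/', 'f', ε }

From Y → D:
  - D is a non-terminal: add FIRST(D) \ {ε} = { ')', '/', 'f' }
    D is nullable and nothing follows, so the whole right-hand side can vanish: ε ∈ FIRST(Y)
From Y → f:
  - f is a terminal: add 'f' and stop
From Y → ):
  - ')' is a terminal: add ')' and stop

Collecting: FIRST(Y) = { ')', '/', 'f', ε }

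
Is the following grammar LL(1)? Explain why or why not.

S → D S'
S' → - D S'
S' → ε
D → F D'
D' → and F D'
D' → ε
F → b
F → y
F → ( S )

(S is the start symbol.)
Relevant sets:
  FOLLOW(S') = { $, ')' }
  FOLLOW(D') = { $, ')', '-' }

For S':
  PREDICT(S' → '-' D S') = { '-' }
  PREDICT(S' → ε) = { $, ')' }
For D':
  PREDICT(D' → and F D') = { 'and' }
  PREDICT(D' → ε) = { $, ')', '-' }
For F:
  PREDICT(F → b) = { 'b' }
  PREDICT(F → y) = { 'y' }
  PREDICT(F → '(' S ')') = { '(' }
S, D have a single production, so nothing to check there.

All predict sets are disjoint. The grammar IS LL(1).

Answer: Yes, the grammar is LL(1).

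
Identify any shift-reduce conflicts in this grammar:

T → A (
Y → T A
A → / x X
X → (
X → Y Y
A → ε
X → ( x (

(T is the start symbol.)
Yes — I0: [A → .] vs [A → . / x X]; I5: [A → .] vs [A → . / x X]; I6: [X → ( .] vs [X → ( . x (]; I7: [A → .] vs [A → . / x X]; I9: [A → .] vs [A → . / x X]

A shift-reduce conflict occurs when an LR(0) state has both:
  - a complete (reduce) item [A → α .] (dot at the end), and
  - a shift item [B → β . c γ] (dot before a terminal).

Augment with T' → T and build the canonical LR(0) collection (I0 = CLOSURE({[T' → . T]}), then GOTO on every symbol after a dot until no new states appear). It has 14 states:
  I0: { [A → . / x X], [A → .], [T → . A (], [T' → . T] }  — shift, reduce
  I1: { [A → / . x X] }  — shift
  I2: { [T → A . (] }  — shift
  I3: { [T' → T .] }  — accept
  I4: { [T → A ( .] }  — reduce
  I5: { [A → . / x X], [A → .], [A → / x . X], [T → . A (], [X → . ( x (], [X → . (], [X → . Y Y], [Y → . T A] }  — shift, reduce
  I6: { [X → ( . x (], [X → ( .] }  — shift, reduce
  I7: { [A → . / x X], [A → .], [Y → T . A] }  — shift, reduce
  I8: { [A → / x X .] }  — reduce
  I9: { [A → . / x X], [A → .], [T → . A (], [X → Y . Y], [Y → . T A] }  — shift, reduce
  I10: { [X → Y Y .] }  — reduce
  I11: { [Y → T A .] }  — reduce
  I12: { [X → ( x . (] }  — shift
  I13: { [X → ( x ( .] }  — reduce

I0 contains reduce item [A → .] and shift item [A → . / x X] — shift-reduce conflict.
I5 contains reduce item [A → .] and shift items [A → . / x X], [X → . (], [X → . ( x (] — shift-reduce conflict.
I6 contains reduce item [X → ( .] and shift item [X → ( . x (] — shift-reduce conflict.
I7 contains reduce item [A → .] and shift item [A → . / x X] — shift-reduce conflict.
I9 contains reduce item [A → .] and shift item [A → . / x X] — shift-reduce conflict.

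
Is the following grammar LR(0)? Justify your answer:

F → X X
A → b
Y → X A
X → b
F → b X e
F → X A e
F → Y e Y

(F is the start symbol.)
A grammar is LR(0) if no state in the canonical LR(0) collection has:
  - both a shift item (dot before a terminal) and a complete item (shift-reduce conflict), or
  - two or more complete items (reduce-reduce conflict; the accept item [F' → F .] counts as a complete item here).

Augment with F' → F and build the canonical LR(0) collection (I0 = CLOSURE({[F' → . F]}), then GOTO on every symbol after a dot until no new states appear). It has 17 states:
  I0: { [F → . X A e], [F → . X X], [F → . Y e Y], [F → . b X e], [F' → . F], [X → . b], [Y → . X A] }  — shift
  I1: { [F' → F .] }  — accept
  I2: { [A → . b], [F → X . A e], [F → X . X], [X → . b], [Y → X . A] }  — shift
  I3: { [F → Y . e Y] }  — shift
  I4: { [F → b . X e], [X → . b], [X → b .] }  — shift, reduce
  I5: { [F → b X . e] }  — shift
  I6: { [X → b .] }  — reduce
  I7: { [F → b X e .] }  — reduce
  I8: { [F → Y e . Y], [X → . b], [Y → . X A] }  — shift
  I9: { [A → . b], [Y → X . A] }  — shift
  I10: { [F → Y e Y .] }  — reduce
  I11: { [Y → X A .] }  — reduce
  I12: { [A → b .] }  — reduce
  I13: { [F → X A . e], [Y → X A .] }  — shift, reduce
  I14: { [F → X X .] }  — reduce
  I15: { [A → b .], [X → b .] }  — 2 reduces
  I16: { [F → X A e .] }  — reduce

Conflict in state I4:
  Shift-reduce conflict between [X → b .] and [X → . b]
So the grammar is NOT LR(0).

Answer: No. Shift-reduce conflict between [X → b .] and [X → . b]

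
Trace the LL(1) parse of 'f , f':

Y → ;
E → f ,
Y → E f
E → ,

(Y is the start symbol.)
Stack is shown with the top on the left.

Stack    Input    Action
------------------------
Y $      f , f $  output Y → E f
E f $    f , f $  output E → f ,
f , f $  f , f $  match 'f'
, f $    , f $    match ','
f $      f $      match 'f'
$        $        accept

The string is accepted.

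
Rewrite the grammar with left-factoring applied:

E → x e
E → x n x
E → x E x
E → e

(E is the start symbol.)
E → x E'
E' → e
E' → n x
E' → E x
E → e

Left-factoring transforms A → αβ₁ | αβ₂ into A → αA' and A' → β₁ | β₂
(α is the longest common prefix among the alternatives). Repeat until
no nonterminal has two alternatives with a common prefix.

Round 1: E has alternatives sharing prefix 'x'. Introduce E': E → x E'
  Add: E' → e
  Add: E' → n x
  Add: E' → E x

No remaining common prefixes — done.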